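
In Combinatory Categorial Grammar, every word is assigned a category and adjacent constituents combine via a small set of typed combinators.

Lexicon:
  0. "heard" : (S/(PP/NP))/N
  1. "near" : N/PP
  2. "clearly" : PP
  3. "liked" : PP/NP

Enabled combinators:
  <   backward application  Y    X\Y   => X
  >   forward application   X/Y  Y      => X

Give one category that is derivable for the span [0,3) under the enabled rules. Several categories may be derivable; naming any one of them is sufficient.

[0,4] S   >
  [0,3] S/(PP/NP)   >
    [0,1] "heard" : (S/(PP/NP))/N
    [1,3] N   >
      [1,2] "near" : N/PP
      [2,3] "clearly" : PP
  [3,4] "liked" : PP/NP

S/(PP/NP)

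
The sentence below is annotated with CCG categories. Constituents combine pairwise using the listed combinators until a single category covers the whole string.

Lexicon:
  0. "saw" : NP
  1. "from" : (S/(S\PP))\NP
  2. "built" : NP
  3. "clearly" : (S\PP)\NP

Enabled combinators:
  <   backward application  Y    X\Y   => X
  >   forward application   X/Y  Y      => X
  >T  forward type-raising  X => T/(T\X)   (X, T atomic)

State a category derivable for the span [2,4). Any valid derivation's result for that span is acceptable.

[0,4] S   >
  [0,2] S/(S\PP)   <
    [0,1] "saw" : NP
    [1,2] "from" : (S/(S\PP))\NP
  [2,4] S\PP   <
    [2,3] "built" : NP
    [3,4] "clearly" : (S\PP)\NP

S\PP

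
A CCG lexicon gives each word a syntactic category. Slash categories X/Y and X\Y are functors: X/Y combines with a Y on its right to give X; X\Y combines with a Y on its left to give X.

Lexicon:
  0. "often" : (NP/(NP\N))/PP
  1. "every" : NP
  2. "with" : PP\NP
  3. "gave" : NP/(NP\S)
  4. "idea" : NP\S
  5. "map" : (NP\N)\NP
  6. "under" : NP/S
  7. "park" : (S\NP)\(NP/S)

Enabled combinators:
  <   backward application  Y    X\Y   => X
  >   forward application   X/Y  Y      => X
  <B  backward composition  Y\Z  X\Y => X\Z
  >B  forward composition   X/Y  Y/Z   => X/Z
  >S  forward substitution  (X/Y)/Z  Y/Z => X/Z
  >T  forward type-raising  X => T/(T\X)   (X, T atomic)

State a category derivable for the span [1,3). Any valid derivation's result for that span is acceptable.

[0,8] S   <
  [0,6] NP   >
    [0,3] NP/(NP\N)   >
      [0,1] "often" : (NP/(NP\N))/PP
      [1,3] PP   <
        [1,2] "every" : NP
        [2,3] "with" : PP\NP
    [3,6] NP\N   <
      [3,5] NP   >
        [3,4] "gave" : NP/(NP\S)
        [4,5] "idea" : NP\S
      [5,6] "map" : (NP\N)\NP
  [6,8] S\NP   <
    [6,7] "under" : NP/S
    [7,8] "park" : (S\NP)\(NP/S)

PP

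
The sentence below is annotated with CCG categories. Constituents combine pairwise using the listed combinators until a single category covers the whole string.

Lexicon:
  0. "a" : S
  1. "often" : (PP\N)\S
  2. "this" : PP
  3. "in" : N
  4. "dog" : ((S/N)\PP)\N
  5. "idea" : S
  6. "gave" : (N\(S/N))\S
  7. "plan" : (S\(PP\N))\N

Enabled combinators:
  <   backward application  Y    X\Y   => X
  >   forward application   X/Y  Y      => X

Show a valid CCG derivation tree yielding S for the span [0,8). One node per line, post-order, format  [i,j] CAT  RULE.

[0,8] S   <
  [0,2] PP\N   <
    [0,1] "a" : S
    [1,2] "often" : (PP\N)\S
  [2,8] S\(PP\N)   <
    [2,7] N   <
      [2,5] S/N   <
        [2,3] "this" : PP
        [3,5] (S/N)\PP   <
          [3,4] "in" : N
          [4,5] "dog" : ((S/N)\PP)\N
      [5,7] N\(S/N)   <
        [5,6] "idea" : S
        [6,7] "gave" : (N\(S/N))\S
    [7,8] "plan" : (S\(PP\N))\N

[0,1] S  lex  "a"
[1,2] (PP\N)\S  lex  "often"
[0,2] PP\N  <  k=1
[2,3] PP  lex  "this"
[3,4] N  lex  "in"
[4,5] ((S/N)\PP)\N  lex  "dog"
[3,5] (S/N)\PP  <  k=4
[2,5] S/N  <  k=3
[5,6] S  lex  "idea"
[6,7] (N\(S/N))\S  lex  "gave"
[5,7] N\(S/N)  <  k=6
[2,7] N  <  k=5
[7,8] (S\(PP\N))\N  lex  "plan"
[2,8] S\(PP\N)  <  k=7
[0,8] S  <  k=2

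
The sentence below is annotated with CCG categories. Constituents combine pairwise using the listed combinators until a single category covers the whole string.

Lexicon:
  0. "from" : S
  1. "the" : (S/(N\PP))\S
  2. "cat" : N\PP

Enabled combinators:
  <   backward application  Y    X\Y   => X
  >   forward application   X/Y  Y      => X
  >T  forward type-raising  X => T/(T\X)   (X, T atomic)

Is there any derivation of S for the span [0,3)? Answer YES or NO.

[0,3] S   >
  [0,2] S/(N\PP)   <
    [0,1] "from" : S
    [1,2] "the" : (S/(N\PP))\S
  [2,3] "cat" : N\PP

YES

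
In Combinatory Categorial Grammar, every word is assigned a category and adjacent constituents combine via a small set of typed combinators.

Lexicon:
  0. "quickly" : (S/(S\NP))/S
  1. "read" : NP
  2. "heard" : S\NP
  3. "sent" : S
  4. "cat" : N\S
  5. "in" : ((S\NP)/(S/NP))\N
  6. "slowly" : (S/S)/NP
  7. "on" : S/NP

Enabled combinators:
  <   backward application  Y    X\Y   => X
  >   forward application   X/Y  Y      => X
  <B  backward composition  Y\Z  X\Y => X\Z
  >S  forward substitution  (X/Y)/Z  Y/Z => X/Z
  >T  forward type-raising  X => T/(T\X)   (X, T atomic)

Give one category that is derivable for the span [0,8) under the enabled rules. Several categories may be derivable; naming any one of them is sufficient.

S

[0,8] S   >
  [0,3] S/(S\NP)   >
    [0,1] "quickly" : (S/(S\NP))/S
    [1,3] S   <
      [1,2] "read" : NP
      [2,3] "heard" : S\NP
  [3,8] S\NP   >
    [3,6] (S\NP)/(S/NP)   <
      [3,5] N   >
        [3,4] N/(N\S)   >T
          [3,4] "sent" : S
        [4,5] "cat" : N\S
      [5,6] "in" : ((S\NP)/(S/NP))\N
    [6,8] S/NP   >S
      [6,7] "slowly" : (S/S)/NP
      [7,8] "on" : S/NP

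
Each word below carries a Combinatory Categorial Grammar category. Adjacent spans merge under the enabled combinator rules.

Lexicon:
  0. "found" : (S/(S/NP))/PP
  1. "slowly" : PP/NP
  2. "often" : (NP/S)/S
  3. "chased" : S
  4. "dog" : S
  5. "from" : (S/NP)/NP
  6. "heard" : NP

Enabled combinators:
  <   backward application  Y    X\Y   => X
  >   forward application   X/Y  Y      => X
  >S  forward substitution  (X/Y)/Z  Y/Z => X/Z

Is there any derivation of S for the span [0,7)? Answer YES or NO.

YES

[0,7] S   >
  [0,5] S/(S/NP)   >
    [0,1] "found" : (S/(S/NP))/PP
    [1,5] PP   >
      [1,2] "slowly" : PP/NP
      [2,5] NP   >
        [2,4] NP/S   >
          [2,3] "often" : (NP/S)/S
          [3,4] "chased" : S
        [4,5] "dog" : S
  [5,7] S/NP   >
    [5,6] "from" : (S/NP)/NP
    [6,7] "heard" : NP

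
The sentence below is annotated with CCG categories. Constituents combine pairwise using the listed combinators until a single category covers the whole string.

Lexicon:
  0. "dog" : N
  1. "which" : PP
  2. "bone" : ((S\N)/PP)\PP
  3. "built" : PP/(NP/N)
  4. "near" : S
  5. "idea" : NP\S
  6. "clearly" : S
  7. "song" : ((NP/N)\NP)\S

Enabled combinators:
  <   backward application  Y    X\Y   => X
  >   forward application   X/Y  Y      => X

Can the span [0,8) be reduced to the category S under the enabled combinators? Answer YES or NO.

[0,8] S   <
  [0,1] "dog" : N
  [1,8] S\N   >
    [1,3] (S\N)/PP   <
      [1,2] "which" : PP
      [2,3] "bone" : ((S\N)/PP)\PP
    [3,8] PP   >
      [3,4] "built" : PP/(NP/N)
      [4,8] NP/N   <
        [4,6] NP   <
          [4,5] "near" : S
          [5,6] "idea" : NP\S
        [6,8] (NP/N)\NP   <
          [6,7] "clearly" : S
          [7,8] "song" : ((NP/N)\NP)\S

YES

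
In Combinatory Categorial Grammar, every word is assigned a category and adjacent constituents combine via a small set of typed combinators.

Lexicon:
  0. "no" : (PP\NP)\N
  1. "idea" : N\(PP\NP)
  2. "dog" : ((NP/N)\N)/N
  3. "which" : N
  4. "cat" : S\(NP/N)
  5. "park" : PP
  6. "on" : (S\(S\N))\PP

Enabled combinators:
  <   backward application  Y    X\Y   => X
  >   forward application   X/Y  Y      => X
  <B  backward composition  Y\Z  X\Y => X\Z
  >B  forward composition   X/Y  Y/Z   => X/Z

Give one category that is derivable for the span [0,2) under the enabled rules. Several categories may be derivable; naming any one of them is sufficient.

[0,7] S   <
  [0,5] S\N   <B
    [0,2] N\N   <B
      [0,1] "no" : (PP\NP)\N
      [1,2] "idea" : N\(PP\NP)
    [2,5] S\N   <B
      [2,4] (NP/N)\N   >
        [2,3] "dog" : ((NP/N)\N)/N
        [3,4] "which" : N
      [4,5] "cat" : S\(NP/N)
  [5,7] S\(S\N)   <
    [5,6] "park" : PP
    [6,7] "on" : (S\(S\N))\PP

N\N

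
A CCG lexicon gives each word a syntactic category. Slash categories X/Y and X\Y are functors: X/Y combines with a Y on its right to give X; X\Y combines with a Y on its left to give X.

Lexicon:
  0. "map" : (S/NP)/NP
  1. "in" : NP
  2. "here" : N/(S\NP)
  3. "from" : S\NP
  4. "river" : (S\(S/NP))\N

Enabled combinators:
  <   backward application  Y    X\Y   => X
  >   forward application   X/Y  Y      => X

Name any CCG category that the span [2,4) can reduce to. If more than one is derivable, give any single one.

[0,5] S   <
  [0,2] S/NP   >
    [0,1] "map" : (S/NP)/NP
    [1,2] "in" : NP
  [2,5] S\(S/NP)   <
    [2,4] N   >
      [2,3] "here" : N/(S\NP)
      [3,4] "from" : S\NP
    [4,5] "river" : (S\(S/NP))\N

N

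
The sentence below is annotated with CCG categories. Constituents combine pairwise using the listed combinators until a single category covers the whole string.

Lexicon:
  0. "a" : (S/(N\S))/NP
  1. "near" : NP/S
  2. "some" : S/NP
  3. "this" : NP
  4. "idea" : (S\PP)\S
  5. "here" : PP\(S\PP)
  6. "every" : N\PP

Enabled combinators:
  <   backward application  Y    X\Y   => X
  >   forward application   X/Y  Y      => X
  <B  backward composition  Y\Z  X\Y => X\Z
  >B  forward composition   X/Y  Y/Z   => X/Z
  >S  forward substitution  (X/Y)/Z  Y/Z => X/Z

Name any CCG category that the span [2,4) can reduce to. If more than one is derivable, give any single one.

S

[0,7] S   >
  [0,4] S/(N\S)   >
    [0,1] "a" : (S/(N\S))/NP
    [1,4] NP   >
      [1,2] "near" : NP/S
      [2,4] S   >
        [2,3] "some" : S/NP
        [3,4] "this" : NP
  [4,7] N\S   <B
    [4,6] PP\S   <B
      [4,5] "idea" : (S\PP)\S
      [5,6] "here" : PP\(S\PP)
    [6,7] "every" : N\PP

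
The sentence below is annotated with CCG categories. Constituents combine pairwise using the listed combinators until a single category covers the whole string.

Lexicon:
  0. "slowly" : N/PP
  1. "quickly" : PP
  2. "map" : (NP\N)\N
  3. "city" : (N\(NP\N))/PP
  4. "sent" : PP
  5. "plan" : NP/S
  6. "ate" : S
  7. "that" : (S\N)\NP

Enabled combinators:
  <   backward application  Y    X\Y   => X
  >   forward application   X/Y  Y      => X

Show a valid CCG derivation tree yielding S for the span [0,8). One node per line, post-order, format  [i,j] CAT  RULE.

[0,1] N/PP  lex  "slowly"
[1,2] PP  lex  "quickly"
[0,2] N  >  k=1
[2,3] (NP\N)\N  lex  "map"
[0,3] NP\N  <  k=2
[3,4] (N\(NP\N))/PP  lex  "city"
[4,5] PP  lex  "sent"
[3,5] N\(NP\N)  >  k=4
[0,5] N  <  k=3
[5,6] NP/S  lex  "plan"
[6,7] S  lex  "ate"
[5,7] NP  >  k=6
[7,8] (S\N)\NP  lex  "that"
[5,8] S\N  <  k=7
[0,8] S  <  k=5

[0,8] S   <
  [0,5] N   <
    [0,3] NP\N   <
      [0,2] N   >
        [0,1] "slowly" : N/PP
        [1,2] "quickly" : PP
      [2,3] "map" : (NP\N)\N
    [3,5] N\(NP\N)   >
      [3,4] "city" : (N\(NP\N))/PP
      [4,5] "sent" : PP
  [5,8] S\N   <
    [5,7] NP   >
      [5,6] "plan" : NP/S
      [6,7] "ate" : S
    [7,8] "that" : (S\N)\NP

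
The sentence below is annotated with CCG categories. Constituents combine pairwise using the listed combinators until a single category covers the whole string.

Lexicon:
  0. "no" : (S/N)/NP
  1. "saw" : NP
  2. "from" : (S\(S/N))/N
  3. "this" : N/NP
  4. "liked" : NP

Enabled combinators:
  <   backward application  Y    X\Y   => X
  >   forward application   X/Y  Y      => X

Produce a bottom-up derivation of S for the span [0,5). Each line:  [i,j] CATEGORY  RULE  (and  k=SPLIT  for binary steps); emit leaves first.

[0,1] (S/N)/NP  lex  "no"
[1,2] NP  lex  "saw"
[0,2] S/N  >  k=1
[2,3] (S\(S/N))/N  lex  "from"
[3,4] N/NP  lex  "this"
[4,5] NP  lex  "liked"
[3,5] N  >  k=4
[2,5] S\(S/N)  >  k=3
[0,5] S  <  k=2

[0,5] S   <
  [0,2] S/N   >
    [0,1] "no" : (S/N)/NP
    [1,2] "saw" : NP
  [2,5] S\(S/N)   >
    [2,3] "from" : (S\(S/N))/N
    [3,5] N   >
      [3,4] "this" : N/NP
      [4,5] "liked" : NP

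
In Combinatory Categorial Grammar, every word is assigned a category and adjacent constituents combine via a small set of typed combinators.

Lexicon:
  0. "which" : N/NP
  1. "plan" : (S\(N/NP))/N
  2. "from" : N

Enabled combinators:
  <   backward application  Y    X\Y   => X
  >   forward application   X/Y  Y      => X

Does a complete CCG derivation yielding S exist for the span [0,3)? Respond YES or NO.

[0,3] S   <
  [0,1] "which" : N/NP
  [1,3] S\(N/NP)   >
    [1,2] "plan" : (S\(N/NP))/N
    [2,3] "from" : N

YES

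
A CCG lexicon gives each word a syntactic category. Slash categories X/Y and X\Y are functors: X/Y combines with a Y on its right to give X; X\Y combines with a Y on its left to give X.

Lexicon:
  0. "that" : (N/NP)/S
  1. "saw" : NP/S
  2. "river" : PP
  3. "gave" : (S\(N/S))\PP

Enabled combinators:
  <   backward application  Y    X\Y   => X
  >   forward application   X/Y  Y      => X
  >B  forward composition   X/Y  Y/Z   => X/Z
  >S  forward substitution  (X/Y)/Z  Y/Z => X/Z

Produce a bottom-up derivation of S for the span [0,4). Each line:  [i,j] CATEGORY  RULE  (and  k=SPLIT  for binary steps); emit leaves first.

[0,4] S   <
  [0,2] N/S   >S
    [0,1] "that" : (N/NP)/S
    [1,2] "saw" : NP/S
  [2,4] S\(N/S)   <
    [2,3] "river" : PP
    [3,4] "gave" : (S\(N/S))\PP

[0,1] (N/NP)/S  lex  "that"
[1,2] NP/S  lex  "saw"
[0,2] N/S  >S  k=1
[2,3] PP  lex  "river"
[3,4] (S\(N/S))\PP  lex  "gave"
[2,4] S\(N/S)  <  k=3
[0,4] S  <  k=2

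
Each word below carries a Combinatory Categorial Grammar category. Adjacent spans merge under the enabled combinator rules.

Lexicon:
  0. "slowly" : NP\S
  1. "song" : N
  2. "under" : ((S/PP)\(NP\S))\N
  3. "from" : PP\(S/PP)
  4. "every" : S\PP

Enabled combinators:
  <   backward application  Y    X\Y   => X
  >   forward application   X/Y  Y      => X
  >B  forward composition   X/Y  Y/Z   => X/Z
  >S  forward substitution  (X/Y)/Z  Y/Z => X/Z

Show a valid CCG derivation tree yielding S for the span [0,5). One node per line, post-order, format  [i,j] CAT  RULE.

[0,1] NP\S  lex  "slowly"
[1,2] N  lex  "song"
[2,3] ((S/PP)\(NP\S))\N  lex  "under"
[1,3] (S/PP)\(NP\S)  <  k=2
[0,3] S/PP  <  k=1
[3,4] PP\(S/PP)  lex  "from"
[0,4] PP  <  k=3
[4,5] S\PP  lex  "every"
[0,5] S  <  k=4

[0,5] S   <
  [0,4] PP   <
    [0,3] S/PP   <
      [0,1] "slowly" : NP\S
      [1,3] (S/PP)\(NP\S)   <
        [1,2] "song" : N
        [2,3] "under" : ((S/PP)\(NP\S))\N
    [3,4] "from" : PP\(S/PP)
  [4,5] "every" : S\PP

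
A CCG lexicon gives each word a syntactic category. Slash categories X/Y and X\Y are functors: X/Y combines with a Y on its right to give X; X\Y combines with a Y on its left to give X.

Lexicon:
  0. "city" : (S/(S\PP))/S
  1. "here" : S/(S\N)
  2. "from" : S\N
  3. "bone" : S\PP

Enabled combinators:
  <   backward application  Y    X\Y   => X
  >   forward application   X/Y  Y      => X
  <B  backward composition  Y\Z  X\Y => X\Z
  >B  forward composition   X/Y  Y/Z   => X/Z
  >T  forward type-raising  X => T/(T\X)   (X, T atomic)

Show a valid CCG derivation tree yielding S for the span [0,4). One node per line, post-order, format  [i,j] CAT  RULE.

[0,1] (S/(S\PP))/S  lex  "city"
[1,2] S/(S\N)  lex  "here"
[2,3] S\N  lex  "from"
[1,3] S  >  k=2
[0,3] S/(S\PP)  >  k=1
[3,4] S\PP  lex  "bone"
[0,4] S  >  k=3

[0,4] S   >
  [0,3] S/(S\PP)   >
    [0,1] "city" : (S/(S\PP))/S
    [1,3] S   >
      [1,2] "here" : S/(S\N)
      [2,3] "from" : S\N
  [3,4] "bone" : S\PP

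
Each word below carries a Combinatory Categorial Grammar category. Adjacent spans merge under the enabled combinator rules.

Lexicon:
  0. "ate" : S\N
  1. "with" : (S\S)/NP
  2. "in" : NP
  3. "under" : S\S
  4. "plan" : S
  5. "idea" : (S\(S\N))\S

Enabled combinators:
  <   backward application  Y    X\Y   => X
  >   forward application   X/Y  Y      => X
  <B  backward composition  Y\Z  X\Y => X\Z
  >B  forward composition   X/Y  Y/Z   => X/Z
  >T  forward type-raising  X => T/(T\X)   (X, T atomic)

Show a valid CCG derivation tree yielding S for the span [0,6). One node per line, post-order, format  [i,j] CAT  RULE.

[0,6] S   <
  [0,4] S\N   <B
    [0,1] "ate" : S\N
    [1,4] S\S   <B
      [1,3] S\S   >
        [1,2] "with" : (S\S)/NP
        [2,3] "in" : NP
      [3,4] "under" : S\S
  [4,6] S\(S\N)   <
    [4,5] "plan" : S
    [5,6] "idea" : (S\(S\N))\S

[0,1] S\N  lex  "ate"
[1,2] (S\S)/NP  lex  "with"
[2,3] NP  lex  "in"
[1,3] S\S  >  k=2
[3,4] S\S  lex  "under"
[1,4] S\S  <B  k=3
[0,4] S\N  <B  k=1
[4,5] S  lex  "plan"
[5,6] (S\(S\N))\S  lex  "idea"
[4,6] S\(S\N)  <  k=5
[0,6] S  <  k=4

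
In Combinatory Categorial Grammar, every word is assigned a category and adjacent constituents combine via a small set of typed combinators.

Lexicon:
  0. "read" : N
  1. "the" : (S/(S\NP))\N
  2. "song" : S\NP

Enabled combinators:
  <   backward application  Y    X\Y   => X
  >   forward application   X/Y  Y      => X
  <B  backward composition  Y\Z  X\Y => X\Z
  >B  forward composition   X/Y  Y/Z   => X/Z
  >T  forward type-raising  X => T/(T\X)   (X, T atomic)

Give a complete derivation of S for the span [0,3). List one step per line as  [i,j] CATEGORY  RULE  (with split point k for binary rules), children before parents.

[0,3] S   >
  [0,2] S/(S\NP)   <
    [0,1] "read" : N
    [1,2] "the" : (S/(S\NP))\N
  [2,3] "song" : S\NP

[0,1] N  lex  "read"
[1,2] (S/(S\NP))\N  lex  "the"
[0,2] S/(S\NP)  <  k=1
[2,3] S\NP  lex  "song"
[0,3] S  >  k=2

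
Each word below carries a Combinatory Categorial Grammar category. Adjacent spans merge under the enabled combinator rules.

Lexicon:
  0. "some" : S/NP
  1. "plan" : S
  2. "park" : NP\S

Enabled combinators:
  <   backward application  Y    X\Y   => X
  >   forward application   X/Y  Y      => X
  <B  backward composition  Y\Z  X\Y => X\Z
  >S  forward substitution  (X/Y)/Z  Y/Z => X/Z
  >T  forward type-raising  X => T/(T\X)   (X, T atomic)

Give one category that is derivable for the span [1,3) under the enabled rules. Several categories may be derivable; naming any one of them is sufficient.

NP

[0,3] S   >
  [0,1] "some" : S/NP
  [1,3] NP   <
    [1,2] "plan" : S
    [2,3] "park" : NP\S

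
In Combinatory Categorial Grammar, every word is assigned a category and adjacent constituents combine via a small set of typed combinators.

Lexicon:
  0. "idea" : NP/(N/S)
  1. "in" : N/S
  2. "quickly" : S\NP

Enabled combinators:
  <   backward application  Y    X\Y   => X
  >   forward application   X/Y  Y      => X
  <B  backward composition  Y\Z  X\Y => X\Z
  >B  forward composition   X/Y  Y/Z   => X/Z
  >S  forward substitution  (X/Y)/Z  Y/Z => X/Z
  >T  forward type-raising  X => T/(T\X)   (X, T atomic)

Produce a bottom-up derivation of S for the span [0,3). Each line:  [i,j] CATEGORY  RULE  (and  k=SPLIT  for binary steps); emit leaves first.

[0,1] NP/(N/S)  lex  "idea"
[1,2] N/S  lex  "in"
[0,2] NP  >  k=1
[2,3] S\NP  lex  "quickly"
[0,3] S  <  k=2

[0,3] S   <
  [0,2] NP   >
    [0,1] "idea" : NP/(N/S)
    [1,2] "in" : N/S
  [2,3] "quickly" : S\NP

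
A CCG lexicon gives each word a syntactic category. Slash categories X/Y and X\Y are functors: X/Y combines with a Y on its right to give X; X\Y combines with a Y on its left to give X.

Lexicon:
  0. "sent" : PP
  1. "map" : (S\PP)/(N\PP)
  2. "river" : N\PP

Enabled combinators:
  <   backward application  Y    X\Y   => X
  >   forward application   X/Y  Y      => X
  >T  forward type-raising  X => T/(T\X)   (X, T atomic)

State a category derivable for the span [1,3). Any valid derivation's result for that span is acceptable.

[0,3] S   <
  [0,1] "sent" : PP
  [1,3] S\PP   >
    [1,2] "map" : (S\PP)/(N\PP)
    [2,3] "river" : N\PP

S\PP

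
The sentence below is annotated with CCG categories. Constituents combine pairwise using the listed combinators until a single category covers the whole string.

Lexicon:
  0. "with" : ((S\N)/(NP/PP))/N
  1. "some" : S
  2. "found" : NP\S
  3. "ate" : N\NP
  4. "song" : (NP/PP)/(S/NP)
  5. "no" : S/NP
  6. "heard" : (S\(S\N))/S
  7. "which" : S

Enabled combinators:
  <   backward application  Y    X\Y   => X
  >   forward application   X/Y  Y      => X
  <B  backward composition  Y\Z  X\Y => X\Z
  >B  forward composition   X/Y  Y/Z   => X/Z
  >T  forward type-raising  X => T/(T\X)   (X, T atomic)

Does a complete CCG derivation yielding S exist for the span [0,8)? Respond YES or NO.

[0,8] S   <
  [0,6] S\N   >
    [0,4] (S\N)/(NP/PP)   >
      [0,1] "with" : ((S\N)/(NP/PP))/N
      [1,4] N   >
        [1,2] N/(N\S)   >T
          [1,2] "some" : S
        [2,4] N\S   <B
          [2,3] "found" : NP\S
          [3,4] "ate" : N\NP
    [4,6] NP/PP   >
      [4,5] "song" : (NP/PP)/(S/NP)
      [5,6] "no" : S/NP
  [6,8] S\(S\N)   >
    [6,7] "heard" : (S\(S\N))/S
    [7,8] "which" : S

YES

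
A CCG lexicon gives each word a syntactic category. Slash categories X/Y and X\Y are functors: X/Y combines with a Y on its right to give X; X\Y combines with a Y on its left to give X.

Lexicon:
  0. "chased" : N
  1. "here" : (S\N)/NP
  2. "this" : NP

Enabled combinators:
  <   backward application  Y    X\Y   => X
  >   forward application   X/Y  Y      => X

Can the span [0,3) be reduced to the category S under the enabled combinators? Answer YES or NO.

[0,3] S   <
  [0,1] "chased" : N
  [1,3] S\N   >
    [1,2] "here" : (S\N)/NP
    [2,3] "this" : NP

YES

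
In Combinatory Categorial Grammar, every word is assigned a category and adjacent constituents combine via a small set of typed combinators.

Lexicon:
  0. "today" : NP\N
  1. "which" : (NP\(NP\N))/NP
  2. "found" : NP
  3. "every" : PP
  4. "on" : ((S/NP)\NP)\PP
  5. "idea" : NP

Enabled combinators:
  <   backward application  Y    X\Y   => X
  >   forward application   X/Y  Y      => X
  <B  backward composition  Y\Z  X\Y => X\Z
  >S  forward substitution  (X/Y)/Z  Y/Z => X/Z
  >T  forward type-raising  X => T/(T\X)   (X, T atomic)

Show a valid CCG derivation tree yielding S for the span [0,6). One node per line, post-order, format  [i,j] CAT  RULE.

[0,6] S   >
  [0,5] S/NP   <
    [0,3] NP   <
      [0,1] "today" : NP\N
      [1,3] NP\(NP\N)   >
        [1,2] "which" : (NP\(NP\N))/NP
        [2,3] "found" : NP
    [3,5] (S/NP)\NP   <
      [3,4] "every" : PP
      [4,5] "on" : ((S/NP)\NP)\PP
  [5,6] "idea" : NP

[0,1] NP\N  lex  "today"
[1,2] (NP\(NP\N))/NP  lex  "which"
[2,3] NP  lex  "found"
[1,3] NP\(NP\N)  >  k=2
[0,3] NP  <  k=1
[3,4] PP  lex  "every"
[4,5] ((S/NP)\NP)\PP  lex  "on"
[3,5] (S/NP)\NP  <  k=4
[0,5] S/NP  <  k=3
[5,6] NP  lex  "idea"
[0,6] S  >  k=5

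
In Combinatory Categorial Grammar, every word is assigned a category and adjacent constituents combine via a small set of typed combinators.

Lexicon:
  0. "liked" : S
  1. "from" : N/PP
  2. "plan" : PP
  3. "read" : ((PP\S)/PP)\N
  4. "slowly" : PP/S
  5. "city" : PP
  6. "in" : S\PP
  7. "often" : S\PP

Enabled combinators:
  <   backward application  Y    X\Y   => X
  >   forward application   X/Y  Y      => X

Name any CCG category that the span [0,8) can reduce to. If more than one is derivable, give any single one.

S

[0,8] S   <
  [0,7] PP   <
    [0,1] "liked" : S
    [1,7] PP\S   >
      [1,4] (PP\S)/PP   <
        [1,3] N   >
          [1,2] "from" : N/PP
          [2,3] "plan" : PP
        [3,4] "read" : ((PP\S)/PP)\N
      [4,7] PP   >
        [4,5] "slowly" : PP/S
        [5,7] S   <
          [5,6] "city" : PP
          [6,7] "in" : S\PP
  [7,8] "often" : S\PP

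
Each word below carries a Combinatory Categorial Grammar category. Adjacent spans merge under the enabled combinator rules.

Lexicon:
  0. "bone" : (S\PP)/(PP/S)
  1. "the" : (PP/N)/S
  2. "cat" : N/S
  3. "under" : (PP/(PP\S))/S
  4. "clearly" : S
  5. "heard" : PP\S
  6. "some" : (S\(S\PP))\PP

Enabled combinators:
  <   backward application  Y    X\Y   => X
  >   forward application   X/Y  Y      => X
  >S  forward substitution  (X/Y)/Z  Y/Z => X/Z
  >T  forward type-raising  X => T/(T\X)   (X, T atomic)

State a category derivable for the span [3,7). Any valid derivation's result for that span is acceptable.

S\(S\PP)

[0,7] S   <
  [0,3] S\PP   >
    [0,1] "bone" : (S\PP)/(PP/S)
    [1,3] PP/S   >S
      [1,2] "the" : (PP/N)/S
      [2,3] "cat" : N/S
  [3,7] S\(S\PP)   <
    [3,6] PP   >
      [3,5] PP/(PP\S)   >
        [3,4] "under" : (PP/(PP\S))/S
        [4,5] "clearly" : S
      [5,6] "heard" : PP\S
    [6,7] "some" : (S\(S\PP))\PP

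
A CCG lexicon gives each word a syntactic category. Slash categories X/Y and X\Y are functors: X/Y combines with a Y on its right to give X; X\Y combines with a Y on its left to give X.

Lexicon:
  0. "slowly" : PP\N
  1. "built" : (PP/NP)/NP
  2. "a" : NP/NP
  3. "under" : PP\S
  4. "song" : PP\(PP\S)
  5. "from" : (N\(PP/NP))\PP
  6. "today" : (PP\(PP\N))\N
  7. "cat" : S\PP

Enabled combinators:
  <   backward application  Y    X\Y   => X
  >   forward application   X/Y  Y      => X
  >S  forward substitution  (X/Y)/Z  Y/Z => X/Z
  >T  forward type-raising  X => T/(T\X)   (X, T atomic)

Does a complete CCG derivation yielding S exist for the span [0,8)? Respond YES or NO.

[0,8] S   <
  [0,7] PP   <
    [0,1] "slowly" : PP\N
    [1,7] PP\(PP\N)   <
      [1,6] N   <
        [1,3] PP/NP   >S
          [1,2] "built" : (PP/NP)/NP
          [2,3] "a" : NP/NP
        [3,6] N\(PP/NP)   <
          [3,5] PP   <
            [3,4] "under" : PP\S
            [4,5] "song" : PP\(PP\S)
          [5,6] "from" : (N\(PP/NP))\PP
      [6,7] "today" : (PP\(PP\N))\N
  [7,8] "cat" : S\PP

YES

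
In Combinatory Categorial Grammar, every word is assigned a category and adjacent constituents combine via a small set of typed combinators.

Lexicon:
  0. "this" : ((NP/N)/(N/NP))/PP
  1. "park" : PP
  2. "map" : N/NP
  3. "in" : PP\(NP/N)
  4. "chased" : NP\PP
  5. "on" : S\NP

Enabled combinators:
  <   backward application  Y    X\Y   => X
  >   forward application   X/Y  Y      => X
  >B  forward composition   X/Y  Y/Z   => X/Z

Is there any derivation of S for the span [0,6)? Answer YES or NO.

YES

[0,6] S   <
  [0,5] NP   <
    [0,4] PP   <
      [0,3] NP/N   >
        [0,2] (NP/N)/(N/NP)   >
          [0,1] "this" : ((NP/N)/(N/NP))/PP
          [1,2] "park" : PP
        [2,3] "map" : N/NP
      [3,4] "in" : PP\(NP/N)
    [4,5] "chased" : NP\PP
  [5,6] "on" : S\NP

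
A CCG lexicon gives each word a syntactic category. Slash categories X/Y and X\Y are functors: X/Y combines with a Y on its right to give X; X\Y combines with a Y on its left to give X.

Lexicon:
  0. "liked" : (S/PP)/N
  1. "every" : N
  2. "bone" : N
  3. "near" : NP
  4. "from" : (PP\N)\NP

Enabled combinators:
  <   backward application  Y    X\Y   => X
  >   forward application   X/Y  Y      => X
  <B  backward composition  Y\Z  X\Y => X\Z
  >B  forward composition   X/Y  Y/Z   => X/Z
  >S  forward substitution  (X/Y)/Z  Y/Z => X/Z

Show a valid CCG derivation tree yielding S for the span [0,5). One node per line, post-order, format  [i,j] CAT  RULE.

[0,1] (S/PP)/N  lex  "liked"
[1,2] N  lex  "every"
[0,2] S/PP  >  k=1
[2,3] N  lex  "bone"
[3,4] NP  lex  "near"
[4,5] (PP\N)\NP  lex  "from"
[3,5] PP\N  <  k=4
[2,5] PP  <  k=3
[0,5] S  >  k=2

[0,5] S   >
  [0,2] S/PP   >
    [0,1] "liked" : (S/PP)/N
    [1,2] "every" : N
  [2,5] PP   <
    [2,3] "bone" : N
    [3,5] PP\N   <
      [3,4] "near" : NP
      [4,5] "from" : (PP\N)\NP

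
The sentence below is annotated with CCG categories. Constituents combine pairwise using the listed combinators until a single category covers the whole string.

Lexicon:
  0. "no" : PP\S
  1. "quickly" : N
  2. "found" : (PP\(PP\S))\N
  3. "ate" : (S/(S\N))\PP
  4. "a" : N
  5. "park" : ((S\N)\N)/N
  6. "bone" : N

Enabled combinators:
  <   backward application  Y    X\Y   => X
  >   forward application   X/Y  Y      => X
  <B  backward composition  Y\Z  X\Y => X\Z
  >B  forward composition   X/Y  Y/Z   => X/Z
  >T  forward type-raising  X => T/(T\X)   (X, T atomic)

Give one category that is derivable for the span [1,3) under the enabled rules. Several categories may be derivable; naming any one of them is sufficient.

[0,7] S   >
  [0,4] S/(S\N)   <
    [0,3] PP   <
      [0,1] "no" : PP\S
      [1,3] PP\(PP\S)   <
        [1,2] "quickly" : N
        [2,3] "found" : (PP\(PP\S))\N
    [3,4] "ate" : (S/(S\N))\PP
  [4,7] S\N   <
    [4,5] "a" : N
    [5,7] (S\N)\N   >
      [5,6] "park" : ((S\N)\N)/N
      [6,7] "bone" : N

PP\(PP\S)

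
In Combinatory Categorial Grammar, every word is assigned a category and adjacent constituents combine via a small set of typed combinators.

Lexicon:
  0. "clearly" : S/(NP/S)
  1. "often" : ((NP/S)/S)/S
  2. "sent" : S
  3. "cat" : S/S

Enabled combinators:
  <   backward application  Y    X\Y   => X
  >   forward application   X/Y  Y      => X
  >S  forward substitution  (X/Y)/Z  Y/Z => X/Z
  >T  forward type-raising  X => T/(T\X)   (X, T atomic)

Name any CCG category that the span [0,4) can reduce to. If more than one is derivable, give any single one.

S

[0,4] S   >
  [0,1] "clearly" : S/(NP/S)
  [1,4] NP/S   >S
    [1,3] (NP/S)/S   >
      [1,2] "often" : ((NP/S)/S)/S
      [2,3] "sent" : S
    [3,4] "cat" : S/S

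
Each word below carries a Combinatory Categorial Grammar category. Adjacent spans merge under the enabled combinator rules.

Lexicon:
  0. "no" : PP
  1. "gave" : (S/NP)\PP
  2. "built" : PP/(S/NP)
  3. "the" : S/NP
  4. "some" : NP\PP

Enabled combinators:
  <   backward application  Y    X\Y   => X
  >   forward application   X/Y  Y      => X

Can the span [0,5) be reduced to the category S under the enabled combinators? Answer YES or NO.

[0,5] S   >
  [0,2] S/NP   <
    [0,1] "no" : PP
    [1,2] "gave" : (S/NP)\PP
  [2,5] NP   <
    [2,4] PP   >
      [2,3] "built" : PP/(S/NP)
      [3,4] "the" : S/NP
    [4,5] "some" : NP\PP

YES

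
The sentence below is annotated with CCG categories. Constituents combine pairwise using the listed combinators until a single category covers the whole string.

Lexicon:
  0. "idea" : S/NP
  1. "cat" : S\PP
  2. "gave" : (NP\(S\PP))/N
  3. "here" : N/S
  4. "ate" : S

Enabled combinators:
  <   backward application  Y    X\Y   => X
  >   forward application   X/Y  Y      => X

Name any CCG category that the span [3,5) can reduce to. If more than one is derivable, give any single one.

N

[0,5] S   >
  [0,1] "idea" : S/NP
  [1,5] NP   <
    [1,2] "cat" : S\PP
    [2,5] NP\(S\PP)   >
      [2,3] "gave" : (NP\(S\PP))/N
      [3,5] N   >
        [3,4] "here" : N/S
        [4,5] "ate" : S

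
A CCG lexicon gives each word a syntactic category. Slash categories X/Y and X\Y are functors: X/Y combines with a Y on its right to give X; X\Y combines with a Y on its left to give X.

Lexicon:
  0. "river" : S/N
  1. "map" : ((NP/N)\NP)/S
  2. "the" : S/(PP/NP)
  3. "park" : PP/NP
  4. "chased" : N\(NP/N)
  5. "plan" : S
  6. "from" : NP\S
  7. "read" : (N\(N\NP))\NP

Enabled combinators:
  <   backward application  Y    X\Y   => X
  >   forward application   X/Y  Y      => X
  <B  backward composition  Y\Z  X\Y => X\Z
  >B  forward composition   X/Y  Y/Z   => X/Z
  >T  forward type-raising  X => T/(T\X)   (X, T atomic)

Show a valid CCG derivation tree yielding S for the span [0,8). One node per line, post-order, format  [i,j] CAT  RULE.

[0,1] S/N  lex  "river"
[1,2] ((NP/N)\NP)/S  lex  "map"
[2,3] S/(PP/NP)  lex  "the"
[3,4] PP/NP  lex  "park"
[2,4] S  >  k=3
[1,4] (NP/N)\NP  >  k=2
[4,5] N\(NP/N)  lex  "chased"
[1,5] N\NP  <B  k=4
[5,6] S  lex  "plan"
[6,7] NP\S  lex  "from"
[5,7] NP  <  k=6
[7,8] (N\(N\NP))\NP  lex  "read"
[5,8] N\(N\NP)  <  k=7
[1,8] N  <  k=5
[0,8] S  >  k=1

[0,8] S   >
  [0,1] "river" : S/N
  [1,8] N   <
    [1,5] N\NP   <B
      [1,4] (NP/N)\NP   >
        [1,2] "map" : ((NP/N)\NP)/S
        [2,4] S   >
          [2,3] "the" : S/(PP/NP)
          [3,4] "park" : PP/NP
      [4,5] "chased" : N\(NP/N)
    [5,8] N\(N\NP)   <
      [5,7] NP   <
        [5,6] "plan" : S
        [6,7] "from" : NP\S
      [7,8] "read" : (N\(N\NP))\NP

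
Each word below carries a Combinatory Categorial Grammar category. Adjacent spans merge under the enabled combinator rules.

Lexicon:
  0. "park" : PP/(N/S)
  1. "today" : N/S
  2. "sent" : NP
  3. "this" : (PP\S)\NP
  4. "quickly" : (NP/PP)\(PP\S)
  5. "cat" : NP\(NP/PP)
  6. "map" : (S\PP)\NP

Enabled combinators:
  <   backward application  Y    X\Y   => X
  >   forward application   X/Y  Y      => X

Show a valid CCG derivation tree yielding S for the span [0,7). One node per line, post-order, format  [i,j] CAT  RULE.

[0,7] S   <
  [0,2] PP   >
    [0,1] "park" : PP/(N/S)
    [1,2] "today" : N/S
  [2,7] S\PP   <
    [2,6] NP   <
      [2,5] NP/PP   <
        [2,4] PP\S   <
          [2,3] "sent" : NP
          [3,4] "this" : (PP\S)\NP
        [4,5] "quickly" : (NP/PP)\(PP\S)
      [5,6] "cat" : NP\(NP/PP)
    [6,7] "map" : (S\PP)\NP

[0,1] PP/(N/S)  lex  "park"
[1,2] N/S  lex  "today"
[0,2] PP  >  k=1
[2,3] NP  lex  "sent"
[3,4] (PP\S)\NP  lex  "this"
[2,4] PP\S  <  k=3
[4,5] (NP/PP)\(PP\S)  lex  "quickly"
[2,5] NP/PP  <  k=4
[5,6] NP\(NP/PP)  lex  "cat"
[2,6] NP  <  k=5
[6,7] (S\PP)\NP  lex  "map"
[2,7] S\PP  <  k=6
[0,7] S  <  k=2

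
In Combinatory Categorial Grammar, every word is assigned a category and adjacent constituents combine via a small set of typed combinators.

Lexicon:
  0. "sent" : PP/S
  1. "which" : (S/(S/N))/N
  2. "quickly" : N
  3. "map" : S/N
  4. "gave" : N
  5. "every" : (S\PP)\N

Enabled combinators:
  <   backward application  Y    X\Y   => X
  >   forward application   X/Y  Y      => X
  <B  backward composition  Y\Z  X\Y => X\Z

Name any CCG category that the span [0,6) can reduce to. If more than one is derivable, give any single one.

[0,6] S   <
  [0,4] PP   >
    [0,1] "sent" : PP/S
    [1,4] S   >
      [1,3] S/(S/N)   >
        [1,2] "which" : (S/(S/N))/N
        [2,3] "quickly" : N
      [3,4] "map" : S/N
  [4,6] S\PP   <
    [4,5] "gave" : N
    [5,6] "every" : (S\PP)\N

S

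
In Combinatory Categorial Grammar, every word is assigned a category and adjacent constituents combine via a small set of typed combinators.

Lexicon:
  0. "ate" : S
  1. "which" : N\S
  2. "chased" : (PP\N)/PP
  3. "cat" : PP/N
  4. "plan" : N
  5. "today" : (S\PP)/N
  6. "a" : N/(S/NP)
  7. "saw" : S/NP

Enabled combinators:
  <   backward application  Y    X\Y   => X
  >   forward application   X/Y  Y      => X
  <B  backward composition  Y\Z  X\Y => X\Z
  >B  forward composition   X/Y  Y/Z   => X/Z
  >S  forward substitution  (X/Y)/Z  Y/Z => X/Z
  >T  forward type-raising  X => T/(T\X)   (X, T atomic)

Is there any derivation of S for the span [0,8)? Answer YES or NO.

[0,8] S   <
  [0,5] PP   <
    [0,2] N   <
      [0,1] "ate" : S
      [1,2] "which" : N\S
    [2,5] PP\N   >
      [2,3] "chased" : (PP\N)/PP
      [3,5] PP   >
        [3,4] "cat" : PP/N
        [4,5] "plan" : N
  [5,8] S\PP   >
    [5,6] "today" : (S\PP)/N
    [6,8] N   >
      [6,7] "a" : N/(S/NP)
      [7,8] "saw" : S/NP

YES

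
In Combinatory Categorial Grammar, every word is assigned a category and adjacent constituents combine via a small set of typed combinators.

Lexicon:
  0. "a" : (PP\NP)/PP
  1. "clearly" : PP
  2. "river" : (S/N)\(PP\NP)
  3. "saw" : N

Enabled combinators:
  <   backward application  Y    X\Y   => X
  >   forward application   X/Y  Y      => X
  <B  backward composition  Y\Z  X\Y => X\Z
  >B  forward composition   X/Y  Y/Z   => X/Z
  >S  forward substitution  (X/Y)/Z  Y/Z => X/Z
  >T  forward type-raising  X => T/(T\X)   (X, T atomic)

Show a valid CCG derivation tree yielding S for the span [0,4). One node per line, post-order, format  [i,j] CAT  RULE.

[0,4] S   >
  [0,3] S/N   <
    [0,2] PP\NP   >
      [0,1] "a" : (PP\NP)/PP
      [1,2] "clearly" : PP
    [2,3] "river" : (S/N)\(PP\NP)
  [3,4] "saw" : N

[0,1] (PP\NP)/PP  lex  "a"
[1,2] PP  lex  "clearly"
[0,2] PP\NP  >  k=1
[2,3] (S/N)\(PP\NP)  lex  "river"
[0,3] S/N  <  k=2
[3,4] N  lex  "saw"
[0,4] S  >  k=3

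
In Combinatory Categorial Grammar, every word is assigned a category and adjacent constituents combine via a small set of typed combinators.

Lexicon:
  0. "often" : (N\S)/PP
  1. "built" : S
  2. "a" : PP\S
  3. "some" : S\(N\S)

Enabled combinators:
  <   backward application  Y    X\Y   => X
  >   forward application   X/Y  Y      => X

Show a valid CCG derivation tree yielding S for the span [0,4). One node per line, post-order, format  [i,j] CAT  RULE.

[0,4] S   <
  [0,3] N\S   >
    [0,1] "often" : (N\S)/PP
    [1,3] PP   <
      [1,2] "built" : S
      [2,3] "a" : PP\S
  [3,4] "some" : S\(N\S)

[0,1] (N\S)/PP  lex  "often"
[1,2] S  lex  "built"
[2,3] PP\S  lex  "a"
[1,3] PP  <  k=2
[0,3] N\S  >  k=1
[3,4] S\(N\S)  lex  "some"
[0,4] S  <  k=3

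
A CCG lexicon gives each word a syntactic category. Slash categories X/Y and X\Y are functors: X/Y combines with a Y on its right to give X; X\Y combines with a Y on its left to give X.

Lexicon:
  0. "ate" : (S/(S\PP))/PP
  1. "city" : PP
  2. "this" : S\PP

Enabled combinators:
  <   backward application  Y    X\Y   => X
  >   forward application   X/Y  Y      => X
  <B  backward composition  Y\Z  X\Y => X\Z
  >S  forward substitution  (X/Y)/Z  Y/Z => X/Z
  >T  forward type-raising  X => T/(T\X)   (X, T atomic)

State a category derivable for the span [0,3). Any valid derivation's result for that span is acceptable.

S

[0,3] S   >
  [0,2] S/(S\PP)   >
    [0,1] "ate" : (S/(S\PP))/PP
    [1,2] "city" : PP
  [2,3] "this" : S\PP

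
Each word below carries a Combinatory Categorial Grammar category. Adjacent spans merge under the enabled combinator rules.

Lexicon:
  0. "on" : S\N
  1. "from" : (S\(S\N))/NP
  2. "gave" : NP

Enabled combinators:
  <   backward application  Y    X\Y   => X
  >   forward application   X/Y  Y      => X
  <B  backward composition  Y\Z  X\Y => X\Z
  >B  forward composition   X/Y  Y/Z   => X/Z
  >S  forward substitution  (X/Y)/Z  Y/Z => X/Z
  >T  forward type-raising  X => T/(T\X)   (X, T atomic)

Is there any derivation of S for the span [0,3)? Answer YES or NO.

[0,3] S   <
  [0,1] "on" : S\N
  [1,3] S\(S\N)   >
    [1,2] "from" : (S\(S\N))/NP
    [2,3] "gave" : NP

YES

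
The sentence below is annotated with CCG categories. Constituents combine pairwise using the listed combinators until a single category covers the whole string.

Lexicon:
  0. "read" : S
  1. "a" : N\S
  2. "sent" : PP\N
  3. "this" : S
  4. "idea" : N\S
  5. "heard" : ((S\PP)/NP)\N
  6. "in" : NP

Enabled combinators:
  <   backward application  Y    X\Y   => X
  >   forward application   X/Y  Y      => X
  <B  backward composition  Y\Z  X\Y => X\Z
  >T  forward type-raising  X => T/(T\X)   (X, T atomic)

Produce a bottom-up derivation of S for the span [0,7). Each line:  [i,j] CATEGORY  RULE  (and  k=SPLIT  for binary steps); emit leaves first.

[0,1] S  lex  "read"
[1,2] N\S  lex  "a"
[0,2] N  <  k=1
[2,3] PP\N  lex  "sent"
[0,3] PP  <  k=2
[3,4] S  lex  "this"
[3,4] N/(N\S)  >T
[4,5] N\S  lex  "idea"
[3,5] N  >  k=4
[5,6] ((S\PP)/NP)\N  lex  "heard"
[3,6] (S\PP)/NP  <  k=5
[6,7] NP  lex  "in"
[3,7] S\PP  >  k=6
[0,7] S  <  k=3

[0,7] S   <
  [0,3] PP   <
    [0,2] N   <
      [0,1] "read" : S
      [1,2] "a" : N\S
    [2,3] "sent" : PP\N
  [3,7] S\PP   >
    [3,6] (S\PP)/NP   <
      [3,5] N   >
        [3,4] N/(N\S)   >T
          [3,4] "this" : S
        [4,5] "idea" : N\S
      [5,6] "heard" : ((S\PP)/NP)\N
    [6,7] "in" : NP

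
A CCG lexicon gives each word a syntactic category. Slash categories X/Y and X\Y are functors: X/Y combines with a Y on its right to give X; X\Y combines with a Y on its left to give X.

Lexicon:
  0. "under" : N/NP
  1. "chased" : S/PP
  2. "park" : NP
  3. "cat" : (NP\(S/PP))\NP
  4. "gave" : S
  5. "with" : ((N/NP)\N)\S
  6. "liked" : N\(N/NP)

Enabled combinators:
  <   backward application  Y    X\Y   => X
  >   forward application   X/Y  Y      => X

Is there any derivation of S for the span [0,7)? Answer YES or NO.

NO

N/NP S/PP NP (NP\(S/PP))\NP S ((N/NP)\N)\S N\(N/NP)
CKY chart[0,7] = {N}; S ∉ chart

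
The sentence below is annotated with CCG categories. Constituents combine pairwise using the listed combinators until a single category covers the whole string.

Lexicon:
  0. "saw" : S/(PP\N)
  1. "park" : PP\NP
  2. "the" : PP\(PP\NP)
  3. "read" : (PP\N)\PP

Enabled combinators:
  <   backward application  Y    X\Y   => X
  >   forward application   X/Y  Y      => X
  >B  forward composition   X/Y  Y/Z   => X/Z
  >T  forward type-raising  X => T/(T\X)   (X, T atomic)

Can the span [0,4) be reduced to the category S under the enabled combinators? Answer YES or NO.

[0,4] S   >
  [0,1] "saw" : S/(PP\N)
  [1,4] PP\N   <
    [1,3] PP   <
      [1,2] "park" : PP\NP
      [2,3] "the" : PP\(PP\NP)
    [3,4] "read" : (PP\N)\PP

YES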